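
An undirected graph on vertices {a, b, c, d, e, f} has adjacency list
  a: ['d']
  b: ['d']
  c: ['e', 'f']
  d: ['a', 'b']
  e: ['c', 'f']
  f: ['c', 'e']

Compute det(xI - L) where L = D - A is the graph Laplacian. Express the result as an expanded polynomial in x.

Reading degrees in the order [a, b, c, d, e, f] gives [1, 1, 2, 2, 2, 2]; set D = diag(1, 1, 2, 2, 2, 2) and form L = D - A. The eigenvalues of L are [0, 0, 1, 3, 3, 3]; the characteristic polynomial is the product of (x - lambda_i), which multiplies out to x^6 - 10x^5 + 36x^4 - 54x^3 + 27x^2. The constant term is 0 because L is singular (the all-ones vector lies in its kernel). The largest eigenvalue, 3, is at most the vertex count 6.

x^6 - 10x^5 + 36x^4 - 54x^3 + 27x^2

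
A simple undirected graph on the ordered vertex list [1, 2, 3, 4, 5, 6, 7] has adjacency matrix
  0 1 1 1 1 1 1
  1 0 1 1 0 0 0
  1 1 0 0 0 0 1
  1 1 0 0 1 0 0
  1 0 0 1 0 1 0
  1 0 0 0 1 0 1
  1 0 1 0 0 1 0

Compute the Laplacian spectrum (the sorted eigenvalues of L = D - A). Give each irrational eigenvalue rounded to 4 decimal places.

[0, 2, 2, 4, 4, 5, 7]

Each diagonal entry of L is the vertex degree and each off-diagonal entry is -1 where an edge is present, 0 otherwise; in the order [1, 2, 3, 4, 5, 6, 7] the diagonal is [6, 3, 3, 3, 3, 3, 3]. Diagonalising L (or applying a numerical eigensolver to the 7x7 matrix) gives the spectrum above. The largest eigenvalue, 7, is at most the vertex count 7.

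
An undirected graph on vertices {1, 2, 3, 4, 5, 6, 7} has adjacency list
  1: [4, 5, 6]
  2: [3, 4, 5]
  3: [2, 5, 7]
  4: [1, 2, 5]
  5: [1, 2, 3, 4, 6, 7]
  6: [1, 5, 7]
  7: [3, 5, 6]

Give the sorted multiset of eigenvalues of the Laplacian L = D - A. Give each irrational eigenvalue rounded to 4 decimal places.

[0, 2, 2, 4, 4, 5, 7]

Each diagonal entry of L is the vertex degree and each off-diagonal entry is -1 where an edge is present, 0 otherwise; in the order [1, 2, 3, 4, 5, 6, 7] the diagonal is [3, 3, 3, 3, 6, 3, 3]. Since every row of L sums to 0, the all-ones vector is in the kernel and 0 is an eigenvalue.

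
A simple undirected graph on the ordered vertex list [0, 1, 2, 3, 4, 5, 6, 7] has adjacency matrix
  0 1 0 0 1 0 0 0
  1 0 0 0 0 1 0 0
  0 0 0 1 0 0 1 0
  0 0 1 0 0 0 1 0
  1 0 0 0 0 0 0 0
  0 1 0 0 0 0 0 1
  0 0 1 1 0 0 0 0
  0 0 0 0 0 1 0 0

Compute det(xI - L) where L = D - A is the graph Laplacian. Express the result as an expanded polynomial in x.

With the vertex order [0, 1, 2, 3, 4, 5, 6, 7], the degrees are [2, 2, 2, 2, 1, 2, 2, 1], giving D = diag(2, 2, 2, 2, 1, 2, 2, 1) and L = D - A. Computing det(xI - L) by cofactor expansion (or equivalently via sum-over-permutations) gives x^8 - 14x^7 + 78x^6 - 218x^5 + 314x^4 - 210x^3 + 45x^2. Since p(0) = det(-L) = 0, x divides p(x). There are 2 zeros in the spectrum, matching the 2 components. The eigenvalues sum to 14, which equals trace(L) = 2|E|.

x^8 - 14x^7 + 78x^6 - 218x^5 + 314x^4 - 210x^3 + 45x^2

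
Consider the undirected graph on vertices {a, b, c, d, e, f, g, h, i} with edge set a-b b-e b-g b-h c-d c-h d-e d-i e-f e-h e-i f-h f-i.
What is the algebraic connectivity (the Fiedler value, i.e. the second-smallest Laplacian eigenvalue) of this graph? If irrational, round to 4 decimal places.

With the vertex order [a, b, c, d, e, f, g, h, i], the degrees are [1, 4, 2, 3, 5, 3, 1, 4, 3], giving D = diag(1, 4, 2, 3, 5, 3, 1, 4, 3) and L = D - A. The sorted Laplacian eigenvalues are [0, 0.5616, 1, 1.7472, 2.5775, 3.7160, 4.5288, 5.5923, 6.2766]; the algebraic connectivity is the second entry, 0.5616. The eigenvalues sum to 26, which equals trace(L) = 2|E|.

0.5616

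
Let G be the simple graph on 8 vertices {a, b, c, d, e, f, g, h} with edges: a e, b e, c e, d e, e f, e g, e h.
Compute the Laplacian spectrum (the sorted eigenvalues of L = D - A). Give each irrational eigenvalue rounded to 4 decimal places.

[0, 1, 1, 1, 1, 1, 1, 8]

Reading degrees in the order [a, b, c, d, e, f, g, h] gives [1, 1, 1, 1, 7, 1, 1, 1]; set D = diag(1, 1, 1, 1, 7, 1, 1, 1) and form L = D - A. Since every row of L sums to 0, the all-ones vector is in the kernel and 0 is an eigenvalue. There is one zero in the spectrum, matching the 1 component. The largest eigenvalue, 8, is at most the vertex count 8.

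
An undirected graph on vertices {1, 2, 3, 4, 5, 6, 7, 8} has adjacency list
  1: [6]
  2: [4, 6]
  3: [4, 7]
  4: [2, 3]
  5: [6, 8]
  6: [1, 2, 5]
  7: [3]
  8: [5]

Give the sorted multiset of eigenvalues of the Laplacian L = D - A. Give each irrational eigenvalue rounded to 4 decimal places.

With the vertex order [1, 2, 3, 4, 5, 6, 7, 8], the degrees are [1, 2, 2, 2, 2, 3, 1, 1], giving D = diag(1, 2, 2, 2, 2, 3, 1, 1) and L = D - A. Since every row of L sums to 0, the all-ones vector is in the kernel and 0 is an eigenvalue. There is one zero in the spectrum, matching the 1 component.

[0, 0.1864, 0.5858, 1, 2, 2.4707, 3.4142, 4.3429]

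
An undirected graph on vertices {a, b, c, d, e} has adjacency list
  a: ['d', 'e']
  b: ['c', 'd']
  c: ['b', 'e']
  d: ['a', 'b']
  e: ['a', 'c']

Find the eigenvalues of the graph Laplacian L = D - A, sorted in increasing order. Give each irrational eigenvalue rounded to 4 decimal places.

[0, 1.3820, 1.3820, 3.6180, 3.6180]

Reading degrees in the order [a, b, c, d, e] gives [2, 2, 2, 2, 2]; set D = diag(2, 2, 2, 2, 2) and form L = D - A. The multiplicity of 0 as a Laplacian eigenvalue equals the number of connected components. The single zero eigenvalue shows the graph is connected. By the matrix-tree theorem the graph has (1/5) * product of the nonzero eigenvalues = 5 spanning trees. There is one zero in the spectrum, matching the 1 component.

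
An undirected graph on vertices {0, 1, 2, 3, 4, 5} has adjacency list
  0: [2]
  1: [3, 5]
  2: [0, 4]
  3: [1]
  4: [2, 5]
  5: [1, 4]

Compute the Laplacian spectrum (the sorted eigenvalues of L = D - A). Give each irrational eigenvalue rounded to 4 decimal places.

Reading degrees in the order [0, 1, 2, 3, 4, 5] gives [1, 2, 2, 1, 2, 2]; set D = diag(1, 2, 2, 1, 2, 2) and form L = D - A. L is symmetric positive semidefinite, so every eigenvalue is real and nonnegative. By the matrix-tree theorem the graph has (1/6) * product of the nonzero eigenvalues = 1 spanning tree.

[0, 0.2679, 1, 2, 3, 3.7321]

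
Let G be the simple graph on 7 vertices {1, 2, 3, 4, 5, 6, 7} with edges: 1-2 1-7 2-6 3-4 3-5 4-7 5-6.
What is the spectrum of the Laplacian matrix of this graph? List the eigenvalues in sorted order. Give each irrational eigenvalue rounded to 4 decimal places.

[0, 0.7530, 0.7530, 2.4450, 2.4450, 3.8019, 3.8019]

Each diagonal entry of L is the vertex degree and each off-diagonal entry is -1 where an edge is present, 0 otherwise; in the order [1, 2, 3, 4, 5, 6, 7] the diagonal is [2, 2, 2, 2, 2, 2, 2]. Since every row of L sums to 0, the all-ones vector is in the kernel and 0 is an eigenvalue.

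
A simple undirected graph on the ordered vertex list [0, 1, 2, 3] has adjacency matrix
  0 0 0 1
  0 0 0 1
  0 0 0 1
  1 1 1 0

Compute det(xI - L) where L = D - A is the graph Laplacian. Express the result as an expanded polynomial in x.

x^4 - 6x^3 + 9x^2 - 4x

Each diagonal entry of L is the vertex degree and each off-diagonal entry is -1 where an edge is present, 0 otherwise; in the order [0, 1, 2, 3] the diagonal is [1, 1, 1, 3]. Computing det(xI - L) by cofactor expansion (or equivalently via sum-over-permutations) gives x^4 - 6x^3 + 9x^2 - 4x. The coefficient of x^3 equals -trace(L) = -6, matching the sum of degrees. There is one zero in the spectrum, matching the 1 component. The largest eigenvalue, 4, is at most the vertex count 4.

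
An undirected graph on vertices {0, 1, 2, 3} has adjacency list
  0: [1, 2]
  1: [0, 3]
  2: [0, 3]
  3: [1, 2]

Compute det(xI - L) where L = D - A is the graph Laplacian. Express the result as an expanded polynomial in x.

Reading degrees in the order [0, 1, 2, 3] gives [2, 2, 2, 2]; set D = diag(2, 2, 2, 2) and form L = D - A. The eigenvalues of L are [0, 2, 2, 4]; the characteristic polynomial is the product of (x - lambda_i), which multiplies out to x^4 - 8x^3 + 20x^2 - 16x. The coefficient of x^3 equals -trace(L) = -8, matching the sum of degrees. The eigenvalues sum to 8, which equals trace(L) = 2|E|.

x^4 - 8x^3 + 20x^2 - 16x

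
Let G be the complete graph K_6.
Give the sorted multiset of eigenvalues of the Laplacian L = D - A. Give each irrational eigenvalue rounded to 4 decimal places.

The graph has 6 vertices and degree multiset [5, 5, 5, 5, 5, 5]; D is the diagonal matrix of degrees and L = D - A. The multiplicity of 0 as a Laplacian eigenvalue equals the number of connected components. The single zero eigenvalue shows the graph is connected.

[0, 6, 6, 6, 6, 6]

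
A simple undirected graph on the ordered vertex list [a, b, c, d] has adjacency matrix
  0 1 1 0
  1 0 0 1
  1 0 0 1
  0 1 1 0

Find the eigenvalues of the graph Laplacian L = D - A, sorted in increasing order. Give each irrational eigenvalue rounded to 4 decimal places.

Each diagonal entry of L is the vertex degree and each off-diagonal entry is -1 where an edge is present, 0 otherwise; in the order [a, b, c, d] the diagonal is [2, 2, 2, 2]. The multiplicity of 0 as a Laplacian eigenvalue equals the number of connected components. The single zero eigenvalue shows the graph is connected. The eigenvalues sum to 8, which equals trace(L) = 2|E|.

[0, 2, 2, 4]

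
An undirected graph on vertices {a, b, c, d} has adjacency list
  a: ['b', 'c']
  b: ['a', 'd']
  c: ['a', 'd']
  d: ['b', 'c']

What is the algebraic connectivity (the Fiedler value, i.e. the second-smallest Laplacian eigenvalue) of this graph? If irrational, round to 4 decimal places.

2

Each diagonal entry of L is the vertex degree and each off-diagonal entry is -1 where an edge is present, 0 otherwise; in the order [a, b, c, d] the diagonal is [2, 2, 2, 2]. The sorted Laplacian eigenvalues are [0, 2, 2, 4]; the algebraic connectivity is the second entry, 2. The largest eigenvalue, 4, is at most the vertex count 4.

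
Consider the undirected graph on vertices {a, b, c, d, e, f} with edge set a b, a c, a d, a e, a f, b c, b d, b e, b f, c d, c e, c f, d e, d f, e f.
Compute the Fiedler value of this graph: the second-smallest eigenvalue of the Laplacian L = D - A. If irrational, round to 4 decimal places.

6

Reading degrees in the order [a, b, c, d, e, f] gives [5, 5, 5, 5, 5, 5]; set D = diag(5, 5, 5, 5, 5, 5) and form L = D - A. Computing the eigenvalues of L and sorting gives [0, 6, 6, 6, 6, 6]. The Fiedler value lambda_2 = 6 is strictly positive, so the graph is connected. There is one zero in the spectrum, matching the 1 component. The largest eigenvalue, 6, is at most the vertex count 6.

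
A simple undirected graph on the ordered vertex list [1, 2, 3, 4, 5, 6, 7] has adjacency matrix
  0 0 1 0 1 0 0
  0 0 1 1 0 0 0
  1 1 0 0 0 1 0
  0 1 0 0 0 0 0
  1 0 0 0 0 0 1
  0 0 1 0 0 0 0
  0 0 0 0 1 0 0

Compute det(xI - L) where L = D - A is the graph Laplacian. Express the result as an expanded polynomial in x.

With the vertex order [1, 2, 3, 4, 5, 6, 7], the degrees are [2, 2, 3, 1, 2, 1, 1], giving D = diag(2, 2, 3, 1, 2, 1, 1) and L = D - A. Computing det(xI - L) by cofactor expansion (or equivalently via sum-over-permutations) gives x^7 - 12x^6 + 54x^5 - 114x^4 + 115x^3 - 50x^2 + 7x. The constant term is 0 because L is singular (the all-ones vector lies in its kernel).

x^7 - 12x^6 + 54x^5 - 114x^4 + 115x^3 - 50x^2 + 7x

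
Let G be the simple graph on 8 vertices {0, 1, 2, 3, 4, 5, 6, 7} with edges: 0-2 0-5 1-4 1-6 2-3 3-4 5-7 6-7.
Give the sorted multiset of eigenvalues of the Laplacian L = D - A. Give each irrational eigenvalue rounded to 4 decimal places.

[0, 0.5858, 0.5858, 2, 2, 3.4142, 3.4142, 4]

Each diagonal entry of L is the vertex degree and each off-diagonal entry is -1 where an edge is present, 0 otherwise; in the order [0, 1, 2, 3, 4, 5, 6, 7] the diagonal is [2, 2, 2, 2, 2, 2, 2, 2]. The multiplicity of 0 as a Laplacian eigenvalue equals the number of connected components. The single zero eigenvalue shows the graph is connected. The eigenvalues sum to 16, which equals trace(L) = 2|E|.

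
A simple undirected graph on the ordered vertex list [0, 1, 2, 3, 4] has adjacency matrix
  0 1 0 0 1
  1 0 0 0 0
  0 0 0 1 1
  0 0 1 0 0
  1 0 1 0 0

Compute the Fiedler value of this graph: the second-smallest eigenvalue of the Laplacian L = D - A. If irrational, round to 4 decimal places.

0.3820

With the vertex order [0, 1, 2, 3, 4], the degrees are [2, 1, 2, 1, 2], giving D = diag(2, 1, 2, 1, 2) and L = D - A. The smallest Laplacian eigenvalue is always 0. The next one, lambda_2 = 0.3820, measures how hard the graph is to disconnect: larger values mean better connectivity. By the matrix-tree theorem the graph has (1/5) * product of the nonzero eigenvalues = 1 spanning tree.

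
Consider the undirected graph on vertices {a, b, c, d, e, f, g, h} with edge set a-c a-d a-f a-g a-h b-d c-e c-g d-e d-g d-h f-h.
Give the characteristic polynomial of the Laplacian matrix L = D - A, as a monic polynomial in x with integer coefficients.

x^8 - 24x^7 + 233x^6 - 1178x^5 + 3324x^4 - 5188x^3 + 4110x^2 - 1272x

Each diagonal entry of L is the vertex degree and each off-diagonal entry is -1 where an edge is present, 0 otherwise; in the order [a, b, c, d, e, f, g, h] the diagonal is [5, 1, 3, 5, 2, 2, 3, 3]. Computing det(xI - L) by cofactor expansion (or equivalently via sum-over-permutations) gives x^8 - 24x^7 + 233x^6 - 1178x^5 + 3324x^4 - 5188x^3 + 4110x^2 - 1272x. The constant term is 0 because L is singular (the all-ones vector lies in its kernel).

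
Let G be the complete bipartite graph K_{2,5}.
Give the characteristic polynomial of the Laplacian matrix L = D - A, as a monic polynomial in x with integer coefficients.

x^7 - 20x^6 + 155x^5 - 600x^4 + 1240x^3 - 1312x^2 + 560x

The graph has 7 vertices and degree multiset [5, 5, 2, 2, 2, 2, 2]; D is the diagonal matrix of degrees and L = D - A. L has integer entries, so p(x) = det(xI - L) has integer coefficients. Expanding the determinant yields x^7 - 20x^6 + 155x^5 - 600x^4 + 1240x^3 - 1312x^2 + 560x. The coefficient of x^6 equals -trace(L) = -20, matching the sum of degrees. By the matrix-tree theorem the graph has (1/7) * product of the nonzero eigenvalues = 80 spanning trees.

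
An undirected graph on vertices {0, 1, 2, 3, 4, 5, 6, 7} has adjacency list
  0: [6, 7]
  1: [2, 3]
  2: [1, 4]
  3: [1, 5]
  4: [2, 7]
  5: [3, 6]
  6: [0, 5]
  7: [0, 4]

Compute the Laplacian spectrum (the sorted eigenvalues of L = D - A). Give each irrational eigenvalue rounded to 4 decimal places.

[0, 0.5858, 0.5858, 2, 2, 3.4142, 3.4142, 4]

Reading degrees in the order [0, 1, 2, 3, 4, 5, 6, 7] gives [2, 2, 2, 2, 2, 2, 2, 2]; set D = diag(2, 2, 2, 2, 2, 2, 2, 2) and form L = D - A. The multiplicity of 0 as a Laplacian eigenvalue equals the number of connected components. The single zero eigenvalue shows the graph is connected. The eigenvalues sum to 16, which equals trace(L) = 2|E|.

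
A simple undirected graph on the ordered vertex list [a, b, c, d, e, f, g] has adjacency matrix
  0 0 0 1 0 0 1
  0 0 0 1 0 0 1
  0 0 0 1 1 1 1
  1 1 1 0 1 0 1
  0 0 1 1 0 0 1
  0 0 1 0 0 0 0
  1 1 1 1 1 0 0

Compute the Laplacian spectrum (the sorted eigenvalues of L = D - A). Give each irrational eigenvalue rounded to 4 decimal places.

Reading degrees in the order [a, b, c, d, e, f, g] gives [2, 2, 4, 5, 3, 1, 5]; set D = diag(2, 2, 4, 5, 3, 1, 5) and form L = D - A. The multiplicity of 0 as a Laplacian eigenvalue equals the number of connected components. The single zero eigenvalue shows the graph is connected. By the matrix-tree theorem the graph has (1/7) * product of the nonzero eigenvalues = 96 spanning trees.

[0, 0.8395, 2, 2.3077, 4.6923, 6, 6.1605]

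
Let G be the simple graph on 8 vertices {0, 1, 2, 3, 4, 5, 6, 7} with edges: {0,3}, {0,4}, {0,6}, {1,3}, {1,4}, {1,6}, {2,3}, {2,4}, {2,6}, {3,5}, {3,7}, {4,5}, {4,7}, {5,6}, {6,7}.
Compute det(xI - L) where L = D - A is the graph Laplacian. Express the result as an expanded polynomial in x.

x^8 - 30x^7 + 375x^6 - 2540x^5 + 10095x^4 - 23598x^3 + 30105x^2 - 16200x

Reading degrees in the order [0, 1, 2, 3, 4, 5, 6, 7] gives [3, 3, 3, 5, 5, 3, 5, 3]; set D = diag(3, 3, 3, 5, 5, 3, 5, 3) and form L = D - A. L has integer entries, so p(x) = det(xI - L) has integer coefficients. Expanding the determinant yields x^8 - 30x^7 + 375x^6 - 2540x^5 + 10095x^4 - 23598x^3 + 30105x^2 - 16200x. The constant term is 0 because L is singular (the all-ones vector lies in its kernel). The eigenvalues sum to 30, which equals trace(L) = 2|E|.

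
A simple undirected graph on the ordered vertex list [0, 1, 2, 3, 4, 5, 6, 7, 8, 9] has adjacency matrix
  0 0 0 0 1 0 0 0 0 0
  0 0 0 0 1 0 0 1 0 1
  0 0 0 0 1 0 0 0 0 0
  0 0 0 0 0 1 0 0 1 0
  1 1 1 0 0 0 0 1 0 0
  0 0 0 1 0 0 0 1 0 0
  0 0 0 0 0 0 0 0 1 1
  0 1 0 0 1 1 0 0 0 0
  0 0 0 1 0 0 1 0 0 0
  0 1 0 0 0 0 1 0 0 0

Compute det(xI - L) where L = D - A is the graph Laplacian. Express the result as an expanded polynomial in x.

Each diagonal entry of L is the vertex degree and each off-diagonal entry is -1 where an edge is present, 0 otherwise; in the order [0, 1, 2, 3, 4, 5, 6, 7, 8, 9] the diagonal is [1, 3, 1, 2, 4, 2, 2, 3, 2, 2]. Computing det(xI - L) by cofactor expansion (or equivalently via sum-over-permutations) gives x^10 - 22x^9 + 203x^8 - 1024x^7 + 3088x^6 - 5726x^5 + 6476x^4 - 4276x^3 + 1480x^2 - 200x. Since p(0) = det(-L) = 0, x divides p(x). There is one zero in the spectrum, matching the 1 component. The eigenvalues sum to 22, which equals trace(L) = 2|E|.

x^10 - 22x^9 + 203x^8 - 1024x^7 + 3088x^6 - 5726x^5 + 6476x^4 - 4276x^3 + 1480x^2 - 200x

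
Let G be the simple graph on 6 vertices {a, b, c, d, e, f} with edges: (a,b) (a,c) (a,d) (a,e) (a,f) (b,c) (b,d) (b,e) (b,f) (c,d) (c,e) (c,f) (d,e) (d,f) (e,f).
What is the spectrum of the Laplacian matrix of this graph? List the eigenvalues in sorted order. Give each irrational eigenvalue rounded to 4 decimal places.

[0, 6, 6, 6, 6, 6]

Each diagonal entry of L is the vertex degree and each off-diagonal entry is -1 where an edge is present, 0 otherwise; in the order [a, b, c, d, e, f] the diagonal is [5, 5, 5, 5, 5, 5]. Diagonalising L (or applying a numerical eigensolver to the 6x6 matrix) gives the spectrum above. The eigenvalues sum to 30, which equals trace(L) = 2|E|. By the matrix-tree theorem the graph has (1/6) * product of the nonzero eigenvalues = 1296 spanning trees.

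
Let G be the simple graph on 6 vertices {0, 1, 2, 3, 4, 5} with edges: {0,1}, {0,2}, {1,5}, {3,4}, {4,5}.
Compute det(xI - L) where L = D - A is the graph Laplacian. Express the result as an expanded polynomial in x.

x^6 - 10x^5 + 36x^4 - 56x^3 + 35x^2 - 6x

With the vertex order [0, 1, 2, 3, 4, 5], the degrees are [2, 2, 1, 1, 2, 2], giving D = diag(2, 2, 1, 1, 2, 2) and L = D - A. Computing det(xI - L) by cofactor expansion (or equivalently via sum-over-permutations) gives x^6 - 10x^5 + 36x^4 - 56x^3 + 35x^2 - 6x. Since p(0) = det(-L) = 0, x divides p(x).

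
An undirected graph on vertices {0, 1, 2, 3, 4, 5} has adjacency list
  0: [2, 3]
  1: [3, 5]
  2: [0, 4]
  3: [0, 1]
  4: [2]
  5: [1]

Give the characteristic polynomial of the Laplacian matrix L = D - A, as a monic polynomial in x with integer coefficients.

Reading degrees in the order [0, 1, 2, 3, 4, 5] gives [2, 2, 2, 2, 1, 1]; set D = diag(2, 2, 2, 2, 1, 1) and form L = D - A. Computing det(xI - L) by cofactor expansion (or equivalently via sum-over-permutations) gives x^6 - 10x^5 + 36x^4 - 56x^3 + 35x^2 - 6x. The constant term is 0 because L is singular (the all-ones vector lies in its kernel). By the matrix-tree theorem the graph has (1/6) * product of the nonzero eigenvalues = 1 spanning tree.

x^6 - 10x^5 + 36x^4 - 56x^3 + 35x^2 - 6x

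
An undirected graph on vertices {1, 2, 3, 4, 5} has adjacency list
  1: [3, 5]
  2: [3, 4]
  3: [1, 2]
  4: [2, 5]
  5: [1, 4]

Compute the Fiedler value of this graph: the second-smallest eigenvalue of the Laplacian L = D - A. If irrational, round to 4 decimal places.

Each diagonal entry of L is the vertex degree and each off-diagonal entry is -1 where an edge is present, 0 otherwise; in the order [1, 2, 3, 4, 5] the diagonal is [2, 2, 2, 2, 2]. Computing the eigenvalues of L and sorting gives [0, 1.3820, 1.3820, 3.6180, 3.6180]. The Fiedler value lambda_2 = 1.3820 is strictly positive, so the graph is connected. The largest eigenvalue, 3.6180, is at most the vertex count 5. By the matrix-tree theorem the graph has (1/5) * product of the nonzero eigenvalues = 5 spanning trees.

1.3820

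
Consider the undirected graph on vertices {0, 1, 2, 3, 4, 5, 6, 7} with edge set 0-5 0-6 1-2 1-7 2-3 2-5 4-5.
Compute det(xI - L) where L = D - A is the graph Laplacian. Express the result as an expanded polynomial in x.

x^8 - 14x^7 + 76x^6 - 204x^5 + 286x^4 - 204x^3 + 68x^2 - 8x

With the vertex order [0, 1, 2, 3, 4, 5, 6, 7], the degrees are [2, 2, 3, 1, 1, 3, 1, 1], giving D = diag(2, 2, 3, 1, 1, 3, 1, 1) and L = D - A. L has integer entries, so p(x) = det(xI - L) has integer coefficients. Expanding the determinant yields x^8 - 14x^7 + 76x^6 - 204x^5 + 286x^4 - 204x^3 + 68x^2 - 8x. The constant term is 0 because L is singular (the all-ones vector lies in its kernel). There is one zero in the spectrum, matching the 1 component.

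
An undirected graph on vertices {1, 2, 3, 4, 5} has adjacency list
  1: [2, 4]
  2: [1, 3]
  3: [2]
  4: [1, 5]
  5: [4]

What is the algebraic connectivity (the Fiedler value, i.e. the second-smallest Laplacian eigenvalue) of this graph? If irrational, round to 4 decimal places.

0.3820

Reading degrees in the order [1, 2, 3, 4, 5] gives [2, 2, 1, 2, 1]; set D = diag(2, 2, 1, 2, 1) and form L = D - A. The sorted Laplacian eigenvalues are [0, 0.3820, 1.3820, 2.6180, 3.6180]; the algebraic connectivity is the second entry, 0.3820. The eigenvalues sum to 8, which equals trace(L) = 2|E|. By the matrix-tree theorem the graph has (1/5) * product of the nonzero eigenvalues = 1 spanning tree.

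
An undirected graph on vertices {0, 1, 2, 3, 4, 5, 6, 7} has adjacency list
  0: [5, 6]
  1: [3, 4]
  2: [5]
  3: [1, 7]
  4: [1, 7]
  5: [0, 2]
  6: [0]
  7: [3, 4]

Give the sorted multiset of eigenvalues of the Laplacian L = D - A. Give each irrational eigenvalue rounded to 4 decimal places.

With the vertex order [0, 1, 2, 3, 4, 5, 6, 7], the degrees are [2, 2, 1, 2, 2, 2, 1, 2], giving D = diag(2, 2, 1, 2, 2, 2, 1, 2) and L = D - A. The multiplicity of 0 as a Laplacian eigenvalue equals the number of connected components. The 2 zero eigenvalues correspond to the 2 connected components. There are 2 zeros in the spectrum, matching the 2 components.

[0, 0, 0.5858, 2, 2, 2, 3.4142, 4]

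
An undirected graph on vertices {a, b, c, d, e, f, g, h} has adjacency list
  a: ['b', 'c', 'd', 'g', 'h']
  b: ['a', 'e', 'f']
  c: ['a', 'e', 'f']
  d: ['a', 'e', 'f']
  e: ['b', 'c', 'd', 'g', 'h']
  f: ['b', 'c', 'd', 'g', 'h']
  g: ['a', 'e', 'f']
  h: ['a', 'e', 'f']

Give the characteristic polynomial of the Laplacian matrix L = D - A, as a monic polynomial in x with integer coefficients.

x^8 - 30x^7 + 375x^6 - 2540x^5 + 10095x^4 - 23598x^3 + 30105x^2 - 16200x

Reading degrees in the order [a, b, c, d, e, f, g, h] gives [5, 3, 3, 3, 5, 5, 3, 3]; set D = diag(5, 3, 3, 3, 5, 5, 3, 3) and form L = D - A. L has integer entries, so p(x) = det(xI - L) has integer coefficients. Expanding the determinant yields x^8 - 30x^7 + 375x^6 - 2540x^5 + 10095x^4 - 23598x^3 + 30105x^2 - 16200x. Since p(0) = det(-L) = 0, x divides p(x). The largest eigenvalue, 8, is at most the vertex count 8.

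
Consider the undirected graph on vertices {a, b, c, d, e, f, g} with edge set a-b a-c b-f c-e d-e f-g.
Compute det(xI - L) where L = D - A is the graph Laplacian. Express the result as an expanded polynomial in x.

Each diagonal entry of L is the vertex degree and each off-diagonal entry is -1 where an edge is present, 0 otherwise; in the order [a, b, c, d, e, f, g] the diagonal is [2, 2, 2, 1, 2, 2, 1]. L has integer entries, so p(x) = det(xI - L) has integer coefficients. Expanding the determinant yields x^7 - 12x^6 + 55x^5 - 120x^4 + 126x^3 - 56x^2 + 7x. The constant term is 0 because L is singular (the all-ones vector lies in its kernel). There is one zero in the spectrum, matching the 1 component.

x^7 - 12x^6 + 55x^5 - 120x^4 + 126x^3 - 56x^2 + 7x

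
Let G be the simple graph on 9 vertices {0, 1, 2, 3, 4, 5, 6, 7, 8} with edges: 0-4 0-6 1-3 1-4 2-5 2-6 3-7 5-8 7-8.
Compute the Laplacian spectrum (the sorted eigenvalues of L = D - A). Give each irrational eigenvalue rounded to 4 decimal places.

Reading degrees in the order [0, 1, 2, 3, 4, 5, 6, 7, 8] gives [2, 2, 2, 2, 2, 2, 2, 2, 2]; set D = diag(2, 2, 2, 2, 2, 2, 2, 2, 2) and form L = D - A. L is symmetric positive semidefinite, so every eigenvalue is real and nonnegative. The single zero eigenvalue shows the graph is connected. By the matrix-tree theorem the graph has (1/9) * product of the nonzero eigenvalues = 9 spanning trees.

[0, 0.4679, 0.4679, 1.6527, 1.6527, 3, 3, 3.8794, 3.8794]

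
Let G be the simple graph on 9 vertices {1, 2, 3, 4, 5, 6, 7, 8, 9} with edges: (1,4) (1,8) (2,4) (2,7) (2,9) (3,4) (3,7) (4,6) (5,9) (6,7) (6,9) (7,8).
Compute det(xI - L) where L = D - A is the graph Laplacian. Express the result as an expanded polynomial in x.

With the vertex order [1, 2, 3, 4, 5, 6, 7, 8, 9], the degrees are [2, 3, 2, 4, 1, 3, 4, 2, 3], giving D = diag(2, 3, 2, 4, 1, 3, 4, 2, 3) and L = D - A. Computing det(xI - L) by cofactor expansion (or equivalently via sum-over-permutations) gives x^9 - 24x^8 + 240x^7 - 1302x^6 + 4172x^5 - 8032x^4 + 8981x^3 - 5244x^2 + 1188x. The coefficient of x^8 equals -trace(L) = -24, matching the sum of degrees. The largest eigenvalue, 6.2244, is at most the vertex count 9.

x^9 - 24x^8 + 240x^7 - 1302x^6 + 4172x^5 - 8032x^4 + 8981x^3 - 5244x^2 + 1188x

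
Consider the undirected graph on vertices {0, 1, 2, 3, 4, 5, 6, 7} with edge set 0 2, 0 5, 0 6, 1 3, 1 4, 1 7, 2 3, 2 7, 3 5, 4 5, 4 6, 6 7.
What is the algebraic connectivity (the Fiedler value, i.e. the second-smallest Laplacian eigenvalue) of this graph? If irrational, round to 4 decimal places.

2

With the vertex order [0, 1, 2, 3, 4, 5, 6, 7], the degrees are [3, 3, 3, 3, 3, 3, 3, 3], giving D = diag(3, 3, 3, 3, 3, 3, 3, 3) and L = D - A. Computing the eigenvalues of L and sorting gives [0, 2, 2, 2, 4, 4, 4, 6]. The Fiedler value lambda_2 = 2 is strictly positive, so the graph is connected. There is one zero in the spectrum, matching the 1 component.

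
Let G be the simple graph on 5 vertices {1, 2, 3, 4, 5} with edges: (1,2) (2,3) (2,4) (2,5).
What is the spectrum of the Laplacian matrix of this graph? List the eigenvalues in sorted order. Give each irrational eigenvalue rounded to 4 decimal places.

Reading degrees in the order [1, 2, 3, 4, 5] gives [1, 4, 1, 1, 1]; set D = diag(1, 4, 1, 1, 1) and form L = D - A. Diagonalising L (or applying a numerical eigensolver to the 5x5 matrix) gives the spectrum above. The single zero eigenvalue shows the graph is connected. By the matrix-tree theorem the graph has (1/5) * product of the nonzero eigenvalues = 1 spanning tree. The largest eigenvalue, 5, is at most the vertex count 5.

[0, 1, 1, 1, 5]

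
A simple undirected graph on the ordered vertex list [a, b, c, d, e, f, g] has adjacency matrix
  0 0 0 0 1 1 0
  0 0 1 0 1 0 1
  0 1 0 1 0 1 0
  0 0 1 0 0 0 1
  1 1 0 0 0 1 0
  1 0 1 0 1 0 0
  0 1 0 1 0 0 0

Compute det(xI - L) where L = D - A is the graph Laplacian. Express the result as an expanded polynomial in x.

Each diagonal entry of L is the vertex degree and each off-diagonal entry is -1 where an edge is present, 0 otherwise; in the order [a, b, c, d, e, f, g] the diagonal is [2, 3, 3, 2, 3, 3, 2]. L has integer entries, so p(x) = det(xI - L) has integer coefficients. Expanding the determinant yields x^7 - 18x^6 + 129x^5 - 468x^4 + 896x^3 - 840x^2 + 287x. Since p(0) = det(-L) = 0, x divides p(x). The eigenvalues sum to 18, which equals trace(L) = 2|E|.

x^7 - 18x^6 + 129x^5 - 468x^4 + 896x^3 - 840x^2 + 287x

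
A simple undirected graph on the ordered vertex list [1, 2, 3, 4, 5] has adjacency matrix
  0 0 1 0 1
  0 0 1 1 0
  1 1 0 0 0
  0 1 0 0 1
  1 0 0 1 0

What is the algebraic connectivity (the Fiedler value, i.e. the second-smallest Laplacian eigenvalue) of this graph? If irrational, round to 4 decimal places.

1.3820

With the vertex order [1, 2, 3, 4, 5], the degrees are [2, 2, 2, 2, 2], giving D = diag(2, 2, 2, 2, 2) and L = D - A. Computing the eigenvalues of L and sorting gives [0, 1.3820, 1.3820, 3.6180, 3.6180]. The Fiedler value lambda_2 = 1.3820 is strictly positive, so the graph is connected. The largest eigenvalue, 3.6180, is at most the vertex count 5. By the matrix-tree theorem the graph has (1/5) * product of the nonzero eigenvalues = 5 spanning trees.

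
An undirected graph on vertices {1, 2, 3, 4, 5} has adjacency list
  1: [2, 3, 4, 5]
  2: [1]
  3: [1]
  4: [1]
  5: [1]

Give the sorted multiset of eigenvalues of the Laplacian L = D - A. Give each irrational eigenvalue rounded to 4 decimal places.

With the vertex order [1, 2, 3, 4, 5], the degrees are [4, 1, 1, 1, 1], giving D = diag(4, 1, 1, 1, 1) and L = D - A. Diagonalising L (or applying a numerical eigensolver to the 5x5 matrix) gives the spectrum above. By the matrix-tree theorem the graph has (1/5) * product of the nonzero eigenvalues = 1 spanning tree.

[0, 1, 1, 1, 5]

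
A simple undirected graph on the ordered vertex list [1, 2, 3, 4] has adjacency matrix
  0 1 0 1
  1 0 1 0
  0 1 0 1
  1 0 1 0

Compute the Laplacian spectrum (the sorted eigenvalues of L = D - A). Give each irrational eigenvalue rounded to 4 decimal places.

Each diagonal entry of L is the vertex degree and each off-diagonal entry is -1 where an edge is present, 0 otherwise; in the order [1, 2, 3, 4] the diagonal is [2, 2, 2, 2]. The multiplicity of 0 as a Laplacian eigenvalue equals the number of connected components. The single zero eigenvalue shows the graph is connected. The eigenvalues sum to 8, which equals trace(L) = 2|E|.

[0, 2, 2, 4]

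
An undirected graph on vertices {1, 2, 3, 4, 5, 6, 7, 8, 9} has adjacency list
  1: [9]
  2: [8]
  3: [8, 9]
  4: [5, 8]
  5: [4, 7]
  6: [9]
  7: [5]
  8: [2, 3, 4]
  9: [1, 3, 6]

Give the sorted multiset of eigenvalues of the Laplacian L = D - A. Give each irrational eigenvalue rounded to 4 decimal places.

[0, 0.1658, 0.4679, 1, 1.3434, 1.6527, 3, 3.8794, 4.4909]

With the vertex order [1, 2, 3, 4, 5, 6, 7, 8, 9], the degrees are [1, 1, 2, 2, 2, 1, 1, 3, 3], giving D = diag(1, 1, 2, 2, 2, 1, 1, 3, 3) and L = D - A. Since every row of L sums to 0, the all-ones vector is in the kernel and 0 is an eigenvalue. The single zero eigenvalue shows the graph is connected. There is one zero in the spectrum, matching the 1 component.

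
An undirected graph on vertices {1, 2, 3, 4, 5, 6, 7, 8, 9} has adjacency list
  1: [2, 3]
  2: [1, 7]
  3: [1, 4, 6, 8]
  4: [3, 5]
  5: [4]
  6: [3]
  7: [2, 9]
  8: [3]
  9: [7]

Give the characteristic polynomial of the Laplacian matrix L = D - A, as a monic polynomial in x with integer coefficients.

With the vertex order [1, 2, 3, 4, 5, 6, 7, 8, 9], the degrees are [2, 2, 4, 2, 1, 1, 2, 1, 1], giving D = diag(2, 2, 4, 2, 1, 1, 2, 1, 1) and L = D - A. L has integer entries, so p(x) = det(xI - L) has integer coefficients. Expanding the determinant yields x^9 - 16x^8 + 102x^7 - 336x^6 + 619x^5 - 644x^4 + 363x^3 - 98x^2 + 9x. The coefficient of x^8 equals -trace(L) = -16, matching the sum of degrees.

x^9 - 16x^8 + 102x^7 - 336x^6 + 619x^5 - 644x^4 + 363x^3 - 98x^2 + 9x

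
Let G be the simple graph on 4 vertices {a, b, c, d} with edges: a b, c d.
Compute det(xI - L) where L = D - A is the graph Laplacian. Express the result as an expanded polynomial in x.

Each diagonal entry of L is the vertex degree and each off-diagonal entry is -1 where an edge is present, 0 otherwise; in the order [a, b, c, d] the diagonal is [1, 1, 1, 1]. The eigenvalues of L are [0, 0, 2, 2]; the characteristic polynomial is the product of (x - lambda_i), which multiplies out to x^4 - 4x^3 + 4x^2. The constant term is 0 because L is singular (the all-ones vector lies in its kernel).

x^4 - 4x^3 + 4x^2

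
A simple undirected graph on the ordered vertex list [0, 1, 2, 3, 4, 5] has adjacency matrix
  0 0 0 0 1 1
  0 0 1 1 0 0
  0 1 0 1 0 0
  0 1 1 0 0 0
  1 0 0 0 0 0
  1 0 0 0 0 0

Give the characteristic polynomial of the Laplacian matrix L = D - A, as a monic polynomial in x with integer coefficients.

x^6 - 10x^5 + 36x^4 - 54x^3 + 27x^2

Reading degrees in the order [0, 1, 2, 3, 4, 5] gives [2, 2, 2, 2, 1, 1]; set D = diag(2, 2, 2, 2, 1, 1) and form L = D - A. L has integer entries, so p(x) = det(xI - L) has integer coefficients. Expanding the determinant yields x^6 - 10x^5 + 36x^4 - 54x^3 + 27x^2. Since p(0) = det(-L) = 0, x divides p(x). The largest eigenvalue, 3, is at most the vertex count 6. The eigenvalues sum to 10, which equals trace(L) = 2|E|.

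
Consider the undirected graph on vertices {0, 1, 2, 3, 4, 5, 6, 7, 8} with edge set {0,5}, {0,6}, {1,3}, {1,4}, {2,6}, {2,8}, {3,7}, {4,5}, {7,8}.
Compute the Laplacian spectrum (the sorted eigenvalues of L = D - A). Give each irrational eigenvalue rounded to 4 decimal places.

With the vertex order [0, 1, 2, 3, 4, 5, 6, 7, 8], the degrees are [2, 2, 2, 2, 2, 2, 2, 2, 2], giving D = diag(2, 2, 2, 2, 2, 2, 2, 2, 2) and L = D - A. Diagonalising L (or applying a numerical eigensolver to the 9x9 matrix) gives the spectrum above.

[0, 0.4679, 0.4679, 1.6527, 1.6527, 3, 3, 3.8794, 3.8794]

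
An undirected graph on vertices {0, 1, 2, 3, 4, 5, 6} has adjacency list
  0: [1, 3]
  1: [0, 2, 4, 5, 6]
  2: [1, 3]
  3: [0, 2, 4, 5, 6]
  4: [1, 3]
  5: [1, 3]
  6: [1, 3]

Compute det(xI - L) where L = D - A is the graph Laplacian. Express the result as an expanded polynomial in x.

x^7 - 20x^6 + 155x^5 - 600x^4 + 1240x^3 - 1312x^2 + 560x

Reading degrees in the order [0, 1, 2, 3, 4, 5, 6] gives [2, 5, 2, 5, 2, 2, 2]; set D = diag(2, 5, 2, 5, 2, 2, 2) and form L = D - A. The eigenvalues of L are [0, 2, 2, 2, 2, 5, 7]; the characteristic polynomial is the product of (x - lambda_i), which multiplies out to x^7 - 20x^6 + 155x^5 - 600x^4 + 1240x^3 - 1312x^2 + 560x. The coefficient of x^6 equals -trace(L) = -20, matching the sum of degrees. The eigenvalues sum to 20, which equals trace(L) = 2|E|.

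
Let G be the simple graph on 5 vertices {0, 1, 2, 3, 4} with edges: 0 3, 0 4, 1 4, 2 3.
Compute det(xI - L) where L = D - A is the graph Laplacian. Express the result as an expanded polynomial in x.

Reading degrees in the order [0, 1, 2, 3, 4] gives [2, 1, 1, 2, 2]; set D = diag(2, 1, 1, 2, 2) and form L = D - A. L has integer entries, so p(x) = det(xI - L) has integer coefficients. Expanding the determinant yields x^5 - 8x^4 + 21x^3 - 20x^2 + 5x. The constant term is 0 because L is singular (the all-ones vector lies in its kernel). By the matrix-tree theorem the graph has (1/5) * product of the nonzero eigenvalues = 1 spanning tree. The eigenvalues sum to 8, which equals trace(L) = 2|E|.

x^5 - 8x^4 + 21x^3 - 20x^2 + 5x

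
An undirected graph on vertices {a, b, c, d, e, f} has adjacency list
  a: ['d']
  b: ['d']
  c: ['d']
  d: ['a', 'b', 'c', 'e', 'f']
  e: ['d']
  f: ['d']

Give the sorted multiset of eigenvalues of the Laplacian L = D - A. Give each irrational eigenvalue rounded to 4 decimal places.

Each diagonal entry of L is the vertex degree and each off-diagonal entry is -1 where an edge is present, 0 otherwise; in the order [a, b, c, d, e, f] the diagonal is [1, 1, 1, 5, 1, 1]. Since every row of L sums to 0, the all-ones vector is in the kernel and 0 is an eigenvalue. The single zero eigenvalue shows the graph is connected. The largest eigenvalue, 6, is at most the vertex count 6. There is one zero in the spectrum, matching the 1 component.

[0, 1, 1, 1, 1, 6]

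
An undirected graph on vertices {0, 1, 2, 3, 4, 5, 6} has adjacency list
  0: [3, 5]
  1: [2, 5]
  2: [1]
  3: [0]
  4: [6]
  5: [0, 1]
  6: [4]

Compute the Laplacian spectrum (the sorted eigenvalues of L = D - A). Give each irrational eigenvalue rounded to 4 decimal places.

[0, 0, 0.3820, 1.3820, 2, 2.6180, 3.6180]

Reading degrees in the order [0, 1, 2, 3, 4, 5, 6] gives [2, 2, 1, 1, 1, 2, 1]; set D = diag(2, 2, 1, 1, 1, 2, 1) and form L = D - A. The multiplicity of 0 as a Laplacian eigenvalue equals the number of connected components. The 2 zero eigenvalues correspond to the 2 connected components.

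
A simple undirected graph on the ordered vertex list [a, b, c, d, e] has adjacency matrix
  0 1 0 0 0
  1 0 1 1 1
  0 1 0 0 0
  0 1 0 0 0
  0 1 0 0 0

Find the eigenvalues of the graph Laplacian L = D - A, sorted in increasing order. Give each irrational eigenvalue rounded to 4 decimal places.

[0, 1, 1, 1, 5]

Reading degrees in the order [a, b, c, d, e] gives [1, 4, 1, 1, 1]; set D = diag(1, 4, 1, 1, 1) and form L = D - A. Since every row of L sums to 0, the all-ones vector is in the kernel and 0 is an eigenvalue. The largest eigenvalue, 5, is at most the vertex count 5. There is one zero in the spectrum, matching the 1 component.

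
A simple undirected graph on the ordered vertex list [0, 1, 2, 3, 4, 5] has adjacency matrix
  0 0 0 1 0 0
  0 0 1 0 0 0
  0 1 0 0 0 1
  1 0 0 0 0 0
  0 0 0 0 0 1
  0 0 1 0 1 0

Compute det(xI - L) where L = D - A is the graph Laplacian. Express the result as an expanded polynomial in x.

With the vertex order [0, 1, 2, 3, 4, 5], the degrees are [1, 1, 2, 1, 1, 2], giving D = diag(1, 1, 2, 1, 1, 2) and L = D - A. L has integer entries, so p(x) = det(xI - L) has integer coefficients. Expanding the determinant yields x^6 - 8x^5 + 22x^4 - 24x^3 + 8x^2. The constant term is 0 because L is singular (the all-ones vector lies in its kernel). The eigenvalues sum to 8, which equals trace(L) = 2|E|.

x^6 - 8x^5 + 22x^4 - 24x^3 + 8x^2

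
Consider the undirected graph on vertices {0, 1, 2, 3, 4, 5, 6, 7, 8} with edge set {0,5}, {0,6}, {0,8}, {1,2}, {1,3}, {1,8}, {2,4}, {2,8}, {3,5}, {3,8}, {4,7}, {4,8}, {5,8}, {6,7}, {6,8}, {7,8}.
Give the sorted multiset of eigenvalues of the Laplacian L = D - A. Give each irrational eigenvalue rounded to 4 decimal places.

Reading degrees in the order [0, 1, 2, 3, 4, 5, 6, 7, 8] gives [3, 3, 3, 3, 3, 3, 3, 3, 8]; set D = diag(3, 3, 3, 3, 3, 3, 3, 3, 8) and form L = D - A. Since every row of L sums to 0, the all-ones vector is in the kernel and 0 is an eigenvalue. There is one zero in the spectrum, matching the 1 component.

[0, 1.5858, 1.5858, 3, 3, 4.4142, 4.4142, 5, 9]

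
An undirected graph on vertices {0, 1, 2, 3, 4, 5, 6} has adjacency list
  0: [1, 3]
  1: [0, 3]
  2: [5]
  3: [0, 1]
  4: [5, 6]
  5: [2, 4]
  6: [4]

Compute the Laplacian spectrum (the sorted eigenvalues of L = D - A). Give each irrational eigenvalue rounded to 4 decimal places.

[0, 0, 0.5858, 2, 3, 3, 3.4142]

Reading degrees in the order [0, 1, 2, 3, 4, 5, 6] gives [2, 2, 1, 2, 2, 2, 1]; set D = diag(2, 2, 1, 2, 2, 2, 1) and form L = D - A. The multiplicity of 0 as a Laplacian eigenvalue equals the number of connected components. The 2 zero eigenvalues correspond to the 2 connected components.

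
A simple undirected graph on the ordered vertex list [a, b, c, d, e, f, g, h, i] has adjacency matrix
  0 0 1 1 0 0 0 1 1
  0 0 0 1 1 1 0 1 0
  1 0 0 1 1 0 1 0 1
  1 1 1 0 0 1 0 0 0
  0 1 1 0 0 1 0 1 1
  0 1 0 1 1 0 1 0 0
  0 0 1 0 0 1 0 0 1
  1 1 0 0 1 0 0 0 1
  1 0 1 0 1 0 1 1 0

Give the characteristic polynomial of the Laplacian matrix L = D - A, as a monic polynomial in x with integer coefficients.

x^9 - 38x^8 + 621x^7 - 5694x^6 + 32002x^5 - 112768x^4 + 243065x^3 - 292800x^2 + 150876x

With the vertex order [a, b, c, d, e, f, g, h, i], the degrees are [4, 4, 5, 4, 5, 4, 3, 4, 5], giving D = diag(4, 4, 5, 4, 5, 4, 3, 4, 5) and L = D - A. Computing det(xI - L) by cofactor expansion (or equivalently via sum-over-permutations) gives x^9 - 38x^8 + 621x^7 - 5694x^6 + 32002x^5 - 112768x^4 + 243065x^3 - 292800x^2 + 150876x. Since p(0) = det(-L) = 0, x divides p(x). The largest eigenvalue, 7.1284, is at most the vertex count 9.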